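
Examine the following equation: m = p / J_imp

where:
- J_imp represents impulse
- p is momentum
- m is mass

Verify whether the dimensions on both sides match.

No

J_imp (impulse) has dimensions [L M T^-1].
p (momentum) has dimensions [L M T^-1].
m (mass) has dimensions [M].

Left side: [M]
Right side: [dimensionless]

The two sides have different dimensions, so the equation is NOT dimensionally consistent.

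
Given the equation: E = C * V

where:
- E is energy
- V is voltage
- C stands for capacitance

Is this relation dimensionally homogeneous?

No

E (energy) has dimensions [L^2 M T^-2].
V (voltage) has dimensions [I^-1 L^2 M T^-3].
C (capacitance) has dimensions [I^2 L^-2 M^-1 T^4].

Left side: [L^2 M T^-2]
Right side: [I T]

The two sides have different dimensions, so the equation is NOT dimensionally consistent.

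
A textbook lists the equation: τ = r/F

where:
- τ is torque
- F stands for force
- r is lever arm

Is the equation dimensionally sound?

No

τ (torque) has dimensions [L^2 M T^-2].
F (force) has dimensions [L M T^-2].
r (lever arm) has dimensions [L].

Left side: [L^2 M T^-2]
Right side: [M^-1 T^2]

The two sides have different dimensions, so the equation is NOT dimensionally consistent.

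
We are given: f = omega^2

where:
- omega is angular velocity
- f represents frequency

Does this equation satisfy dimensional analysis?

No

omega (angular velocity) has dimensions [T^-1].
f (frequency) has dimensions [T^-1].

Left side: [T^-1]
Right side: [T^-2]

The two sides have different dimensions, so the equation is NOT dimensionally consistent.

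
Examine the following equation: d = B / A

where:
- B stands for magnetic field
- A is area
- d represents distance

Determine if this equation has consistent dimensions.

No

B (magnetic field) has dimensions [I^-1 M T^-2].
A (area) has dimensions [L^2].
d (distance) has dimensions [L].

Left side: [L]
Right side: [I^-1 L^-2 M T^-2]

The two sides have different dimensions, so the equation is NOT dimensionally consistent.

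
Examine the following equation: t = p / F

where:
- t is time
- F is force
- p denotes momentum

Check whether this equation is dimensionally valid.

Yes

t (time) has dimensions [T].
F (force) has dimensions [L M T^-2].
p (momentum) has dimensions [L M T^-1].

Left side: [T]
Right side: [T]

Both sides have the same dimensions, so the equation is dimensionally consistent.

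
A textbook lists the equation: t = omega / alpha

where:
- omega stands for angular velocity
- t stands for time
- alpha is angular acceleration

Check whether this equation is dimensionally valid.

Yes

omega (angular velocity) has dimensions [T^-1].
t (time) has dimensions [T].
alpha (angular acceleration) has dimensions [T^-2].

Left side: [T]
Right side: [T]

Both sides have the same dimensions, so the equation is dimensionally consistent.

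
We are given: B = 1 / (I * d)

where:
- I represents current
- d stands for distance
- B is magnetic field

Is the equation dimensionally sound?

No

I (current) has dimensions [I].
d (distance) has dimensions [L].
B (magnetic field) has dimensions [I^-1 M T^-2].

Left side: [I^-1 M T^-2]
Right side: [I^-1 L^-1]

The two sides have different dimensions, so the equation is NOT dimensionally consistent.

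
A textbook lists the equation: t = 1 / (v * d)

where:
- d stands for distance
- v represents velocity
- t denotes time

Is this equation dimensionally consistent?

No

d (distance) has dimensions [L].
v (velocity) has dimensions [L T^-1].
t (time) has dimensions [T].

Left side: [T]
Right side: [L^-2 T]

The two sides have different dimensions, so the equation is NOT dimensionally consistent.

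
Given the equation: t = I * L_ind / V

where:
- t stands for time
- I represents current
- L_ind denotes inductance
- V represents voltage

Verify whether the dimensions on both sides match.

Yes

t (time) has dimensions [T].
I (current) has dimensions [I].
L_ind (inductance) has dimensions [I^-2 L^2 M T^-2].
V (voltage) has dimensions [I^-1 L^2 M T^-3].

Left side: [T]
Right side: [T]

Both sides have the same dimensions, so the equation is dimensionally consistent.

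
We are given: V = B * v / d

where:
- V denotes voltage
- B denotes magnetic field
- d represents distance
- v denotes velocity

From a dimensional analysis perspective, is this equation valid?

No

V (voltage) has dimensions [I^-1 L^2 M T^-3].
B (magnetic field) has dimensions [I^-1 M T^-2].
d (distance) has dimensions [L].
v (velocity) has dimensions [L T^-1].

Left side: [I^-1 L^2 M T^-3]
Right side: [I^-1 M T^-3]

The two sides have different dimensions, so the equation is NOT dimensionally consistent.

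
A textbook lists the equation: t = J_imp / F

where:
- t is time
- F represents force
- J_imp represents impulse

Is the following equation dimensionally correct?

Yes

t (time) has dimensions [T].
F (force) has dimensions [L M T^-2].
J_imp (impulse) has dimensions [L M T^-1].

Left side: [T]
Right side: [T]

Both sides have the same dimensions, so the equation is dimensionally consistent.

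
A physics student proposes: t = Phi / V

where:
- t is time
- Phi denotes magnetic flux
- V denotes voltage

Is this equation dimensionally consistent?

Yes

t (time) has dimensions [T].
Phi (magnetic flux) has dimensions [I^-1 L^2 M T^-2].
V (voltage) has dimensions [I^-1 L^2 M T^-3].

Left side: [T]
Right side: [T]

Both sides have the same dimensions, so the equation is dimensionally consistent.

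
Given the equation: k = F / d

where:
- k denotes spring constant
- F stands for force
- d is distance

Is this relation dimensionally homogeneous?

Yes

k (spring constant) has dimensions [M T^-2].
F (force) has dimensions [L M T^-2].
d (distance) has dimensions [L].

Left side: [M T^-2]
Right side: [M T^-2]

Both sides have the same dimensions, so the equation is dimensionally consistent.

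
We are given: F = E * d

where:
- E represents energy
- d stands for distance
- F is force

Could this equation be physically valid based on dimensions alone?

No

E (energy) has dimensions [L^2 M T^-2].
d (distance) has dimensions [L].
F (force) has dimensions [L M T^-2].

Left side: [L M T^-2]
Right side: [L^3 M T^-2]

The two sides have different dimensions, so the equation is NOT dimensionally consistent.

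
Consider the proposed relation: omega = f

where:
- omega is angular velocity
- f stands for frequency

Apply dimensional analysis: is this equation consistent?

Yes

omega (angular velocity) has dimensions [T^-1].
f (frequency) has dimensions [T^-1].

Left side: [T^-1]
Right side: [T^-1]

Both sides have the same dimensions, so the equation is dimensionally consistent.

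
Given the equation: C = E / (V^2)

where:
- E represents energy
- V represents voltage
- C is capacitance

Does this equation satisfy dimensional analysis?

Yes

E (energy) has dimensions [L^2 M T^-2].
V (voltage) has dimensions [I^-1 L^2 M T^-3].
C (capacitance) has dimensions [I^2 L^-2 M^-1 T^4].

Left side: [I^2 L^-2 M^-1 T^4]
Right side: [I^2 L^-2 M^-1 T^4]

Both sides have the same dimensions, so the equation is dimensionally consistent.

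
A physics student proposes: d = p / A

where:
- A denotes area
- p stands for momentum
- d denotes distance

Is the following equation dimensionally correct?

No

A (area) has dimensions [L^2].
p (momentum) has dimensions [L M T^-1].
d (distance) has dimensions [L].

Left side: [L]
Right side: [L^-1 M T^-1]

The two sides have different dimensions, so the equation is NOT dimensionally consistent.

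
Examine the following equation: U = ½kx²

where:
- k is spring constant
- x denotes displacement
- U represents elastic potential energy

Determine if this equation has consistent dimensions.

Yes

k (spring constant) has dimensions [M T^-2].
x (displacement) has dimensions [L].
U (elastic potential energy) has dimensions [L^2 M T^-2].

Left side: [L^2 M T^-2]
Right side: [L^2 M T^-2]

Both sides have the same dimensions, so the equation is dimensionally consistent.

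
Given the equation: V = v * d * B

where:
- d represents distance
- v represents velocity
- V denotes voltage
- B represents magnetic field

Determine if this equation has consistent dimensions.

Yes

d (distance) has dimensions [L].
v (velocity) has dimensions [L T^-1].
V (voltage) has dimensions [I^-1 L^2 M T^-3].
B (magnetic field) has dimensions [I^-1 M T^-2].

Left side: [I^-1 L^2 M T^-3]
Right side: [I^-1 L^2 M T^-3]

Both sides have the same dimensions, so the equation is dimensionally consistent.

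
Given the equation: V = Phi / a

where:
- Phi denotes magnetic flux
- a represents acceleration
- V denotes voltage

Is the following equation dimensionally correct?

No

Phi (magnetic flux) has dimensions [I^-1 L^2 M T^-2].
a (acceleration) has dimensions [L T^-2].
V (voltage) has dimensions [I^-1 L^2 M T^-3].

Left side: [I^-1 L^2 M T^-3]
Right side: [I^-1 L M]

The two sides have different dimensions, so the equation is NOT dimensionally consistent.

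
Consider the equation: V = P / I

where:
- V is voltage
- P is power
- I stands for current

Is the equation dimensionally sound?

Yes

V (voltage) has dimensions [I^-1 L^2 M T^-3].
P (power) has dimensions [L^2 M T^-3].
I (current) has dimensions [I].

Left side: [I^-1 L^2 M T^-3]
Right side: [I^-1 L^2 M T^-3]

Both sides have the same dimensions, so the equation is dimensionally consistent.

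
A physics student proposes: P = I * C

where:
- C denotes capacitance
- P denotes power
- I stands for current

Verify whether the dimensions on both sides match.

No

C (capacitance) has dimensions [I^2 L^-2 M^-1 T^4].
P (power) has dimensions [L^2 M T^-3].
I (current) has dimensions [I].

Left side: [L^2 M T^-3]
Right side: [I^3 L^-2 M^-1 T^4]

The two sides have different dimensions, so the equation is NOT dimensionally consistent.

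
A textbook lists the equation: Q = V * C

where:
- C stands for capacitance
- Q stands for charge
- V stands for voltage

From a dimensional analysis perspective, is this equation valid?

Yes

C (capacitance) has dimensions [I^2 L^-2 M^-1 T^4].
Q (charge) has dimensions [I T].
V (voltage) has dimensions [I^-1 L^2 M T^-3].

Left side: [I T]
Right side: [I T]

Both sides have the same dimensions, so the equation is dimensionally consistent.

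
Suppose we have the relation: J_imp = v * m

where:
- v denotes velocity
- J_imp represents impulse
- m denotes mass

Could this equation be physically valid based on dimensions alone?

Yes

v (velocity) has dimensions [L T^-1].
J_imp (impulse) has dimensions [L M T^-1].
m (mass) has dimensions [M].

Left side: [L M T^-1]
Right side: [L M T^-1]

Both sides have the same dimensions, so the equation is dimensionally consistent.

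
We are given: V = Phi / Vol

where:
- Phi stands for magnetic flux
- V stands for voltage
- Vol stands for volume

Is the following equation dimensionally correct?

No

Phi (magnetic flux) has dimensions [I^-1 L^2 M T^-2].
V (voltage) has dimensions [I^-1 L^2 M T^-3].
Vol (volume) has dimensions [L^3].

Left side: [I^-1 L^2 M T^-3]
Right side: [I^-1 L^-1 M T^-2]

The two sides have different dimensions, so the equation is NOT dimensionally consistent.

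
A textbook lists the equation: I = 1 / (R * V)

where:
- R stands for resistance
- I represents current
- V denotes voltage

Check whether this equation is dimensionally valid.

No

R (resistance) has dimensions [I^-2 L^2 M T^-3].
I (current) has dimensions [I].
V (voltage) has dimensions [I^-1 L^2 M T^-3].

Left side: [I]
Right side: [I^3 L^-4 M^-2 T^6]

The two sides have different dimensions, so the equation is NOT dimensionally consistent.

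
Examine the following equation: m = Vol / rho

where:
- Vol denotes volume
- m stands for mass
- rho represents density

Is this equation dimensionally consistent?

No

Vol (volume) has dimensions [L^3].
m (mass) has dimensions [M].
rho (density) has dimensions [L^-3 M].

Left side: [M]
Right side: [L^6 M^-1]

The two sides have different dimensions, so the equation is NOT dimensionally consistent.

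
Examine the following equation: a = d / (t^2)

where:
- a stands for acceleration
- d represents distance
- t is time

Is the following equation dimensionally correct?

Yes

a (acceleration) has dimensions [L T^-2].
d (distance) has dimensions [L].
t (time) has dimensions [T].

Left side: [L T^-2]
Right side: [L T^-2]

Both sides have the same dimensions, so the equation is dimensionally consistent.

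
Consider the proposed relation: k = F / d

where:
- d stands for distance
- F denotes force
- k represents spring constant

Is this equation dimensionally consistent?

Yes

d (distance) has dimensions [L].
F (force) has dimensions [L M T^-2].
k (spring constant) has dimensions [M T^-2].

Left side: [M T^-2]
Right side: [M T^-2]

Both sides have the same dimensions, so the equation is dimensionally consistent.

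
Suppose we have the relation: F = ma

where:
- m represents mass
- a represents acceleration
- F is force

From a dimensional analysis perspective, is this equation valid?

Yes

m (mass) has dimensions [M].
a (acceleration) has dimensions [L T^-2].
F (force) has dimensions [L M T^-2].

Left side: [L M T^-2]
Right side: [L M T^-2]

Both sides have the same dimensions, so the equation is dimensionally consistent.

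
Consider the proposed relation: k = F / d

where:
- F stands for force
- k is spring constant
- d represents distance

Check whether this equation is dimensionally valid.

Yes

F (force) has dimensions [L M T^-2].
k (spring constant) has dimensions [M T^-2].
d (distance) has dimensions [L].

Left side: [M T^-2]
Right side: [M T^-2]

Both sides have the same dimensions, so the equation is dimensionally consistent.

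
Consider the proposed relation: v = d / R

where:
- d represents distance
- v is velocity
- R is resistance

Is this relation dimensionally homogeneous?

No

d (distance) has dimensions [L].
v (velocity) has dimensions [L T^-1].
R (resistance) has dimensions [I^-2 L^2 M T^-3].

Left side: [L T^-1]
Right side: [I^2 L^-1 M^-1 T^3]

The two sides have different dimensions, so the equation is NOT dimensionally consistent.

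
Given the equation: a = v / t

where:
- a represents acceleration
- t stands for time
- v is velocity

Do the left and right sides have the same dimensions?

Yes

a (acceleration) has dimensions [L T^-2].
t (time) has dimensions [T].
v (velocity) has dimensions [L T^-1].

Left side: [L T^-2]
Right side: [L T^-2]

Both sides have the same dimensions, so the equation is dimensionally consistent.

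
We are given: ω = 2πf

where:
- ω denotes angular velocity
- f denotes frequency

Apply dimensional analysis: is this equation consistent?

Yes

ω (angular velocity) has dimensions [T^-1].
f (frequency) has dimensions [T^-1].

Left side: [T^-1]
Right side: [T^-1]

Both sides have the same dimensions, so the equation is dimensionally consistent.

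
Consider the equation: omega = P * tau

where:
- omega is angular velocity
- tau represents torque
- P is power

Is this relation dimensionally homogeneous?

No

omega (angular velocity) has dimensions [T^-1].
tau (torque) has dimensions [L^2 M T^-2].
P (power) has dimensions [L^2 M T^-3].

Left side: [T^-1]
Right side: [L^4 M^2 T^-5]

The two sides have different dimensions, so the equation is NOT dimensionally consistent.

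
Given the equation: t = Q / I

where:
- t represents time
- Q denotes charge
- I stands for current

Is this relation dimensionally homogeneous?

Yes

t (time) has dimensions [T].
Q (charge) has dimensions [I T].
I (current) has dimensions [I].

Left side: [T]
Right side: [T]

Both sides have the same dimensions, so the equation is dimensionally consistent.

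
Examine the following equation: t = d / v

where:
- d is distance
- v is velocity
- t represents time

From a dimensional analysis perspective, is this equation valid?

Yes

d (distance) has dimensions [L].
v (velocity) has dimensions [L T^-1].
t (time) has dimensions [T].

Left side: [T]
Right side: [T]

Both sides have the same dimensions, so the equation is dimensionally consistent.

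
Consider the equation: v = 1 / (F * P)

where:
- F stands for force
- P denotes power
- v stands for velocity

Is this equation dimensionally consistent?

No

F (force) has dimensions [L M T^-2].
P (power) has dimensions [L^2 M T^-3].
v (velocity) has dimensions [L T^-1].

Left side: [L T^-1]
Right side: [L^-3 M^-2 T^5]

The two sides have different dimensions, so the equation is NOT dimensionally consistent.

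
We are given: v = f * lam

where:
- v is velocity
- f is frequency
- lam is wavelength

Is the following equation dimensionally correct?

Yes

v (velocity) has dimensions [L T^-1].
f (frequency) has dimensions [T^-1].
lam (wavelength) has dimensions [L].

Left side: [L T^-1]
Right side: [L T^-1]

Both sides have the same dimensions, so the equation is dimensionally consistent.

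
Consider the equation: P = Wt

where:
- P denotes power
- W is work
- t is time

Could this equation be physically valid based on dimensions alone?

No

P (power) has dimensions [L^2 M T^-3].
W (work) has dimensions [L^2 M T^-2].
t (time) has dimensions [T].

Left side: [L^2 M T^-3]
Right side: [L^2 M T^-1]

The two sides have different dimensions, so the equation is NOT dimensionally consistent.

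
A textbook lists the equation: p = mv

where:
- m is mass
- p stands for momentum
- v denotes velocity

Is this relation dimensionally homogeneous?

Yes

m (mass) has dimensions [M].
p (momentum) has dimensions [L M T^-1].
v (velocity) has dimensions [L T^-1].

Left side: [L M T^-1]
Right side: [L M T^-1]

Both sides have the same dimensions, so the equation is dimensionally consistent.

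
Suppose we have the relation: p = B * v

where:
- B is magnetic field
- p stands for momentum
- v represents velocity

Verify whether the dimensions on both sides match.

No

B (magnetic field) has dimensions [I^-1 M T^-2].
p (momentum) has dimensions [L M T^-1].
v (velocity) has dimensions [L T^-1].

Left side: [L M T^-1]
Right side: [I^-1 L M T^-3]

The two sides have different dimensions, so the equation is NOT dimensionally consistent.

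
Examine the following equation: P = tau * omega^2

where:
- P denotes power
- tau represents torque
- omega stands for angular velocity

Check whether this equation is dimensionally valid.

No

P (power) has dimensions [L^2 M T^-3].
tau (torque) has dimensions [L^2 M T^-2].
omega (angular velocity) has dimensions [T^-1].

Left side: [L^2 M T^-3]
Right side: [L^2 M T^-4]

The two sides have different dimensions, so the equation is NOT dimensionally consistent.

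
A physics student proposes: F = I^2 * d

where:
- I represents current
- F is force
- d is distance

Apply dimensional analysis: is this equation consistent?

No

I (current) has dimensions [I].
F (force) has dimensions [L M T^-2].
d (distance) has dimensions [L].

Left side: [L M T^-2]
Right side: [I^2 L]

The two sides have different dimensions, so the equation is NOT dimensionally consistent.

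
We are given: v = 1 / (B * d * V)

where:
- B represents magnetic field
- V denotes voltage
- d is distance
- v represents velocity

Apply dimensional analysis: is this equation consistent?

No

B (magnetic field) has dimensions [I^-1 M T^-2].
V (voltage) has dimensions [I^-1 L^2 M T^-3].
d (distance) has dimensions [L].
v (velocity) has dimensions [L T^-1].

Left side: [L T^-1]
Right side: [I^2 L^-3 M^-2 T^5]

The two sides have different dimensions, so the equation is NOT dimensionally consistent.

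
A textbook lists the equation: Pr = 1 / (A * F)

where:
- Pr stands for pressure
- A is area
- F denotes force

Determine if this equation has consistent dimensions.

No

Pr (pressure) has dimensions [L^-1 M T^-2].
A (area) has dimensions [L^2].
F (force) has dimensions [L M T^-2].

Left side: [L^-1 M T^-2]
Right side: [L^-3 M^-1 T^2]

The two sides have different dimensions, so the equation is NOT dimensionally consistent.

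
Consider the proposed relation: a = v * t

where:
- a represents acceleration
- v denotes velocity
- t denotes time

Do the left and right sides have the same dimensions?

No

a (acceleration) has dimensions [L T^-2].
v (velocity) has dimensions [L T^-1].
t (time) has dimensions [T].

Left side: [L T^-2]
Right side: [L]

The two sides have different dimensions, so the equation is NOT dimensionally consistent.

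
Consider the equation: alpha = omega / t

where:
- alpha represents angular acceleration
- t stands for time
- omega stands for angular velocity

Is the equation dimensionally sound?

Yes

alpha (angular acceleration) has dimensions [T^-2].
t (time) has dimensions [T].
omega (angular velocity) has dimensions [T^-1].

Left side: [T^-2]
Right side: [T^-2]

Both sides have the same dimensions, so the equation is dimensionally consistent.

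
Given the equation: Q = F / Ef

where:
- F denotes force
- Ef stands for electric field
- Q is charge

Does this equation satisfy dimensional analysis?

Yes

F (force) has dimensions [L M T^-2].
Ef (electric field) has dimensions [I^-1 L M T^-3].
Q (charge) has dimensions [I T].

Left side: [I T]
Right side: [I T]

Both sides have the same dimensions, so the equation is dimensionally consistent.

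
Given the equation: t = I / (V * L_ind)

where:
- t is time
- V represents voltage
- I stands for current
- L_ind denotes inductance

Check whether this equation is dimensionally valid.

No

t (time) has dimensions [T].
V (voltage) has dimensions [I^-1 L^2 M T^-3].
I (current) has dimensions [I].
L_ind (inductance) has dimensions [I^-2 L^2 M T^-2].

Left side: [T]
Right side: [I^4 L^-4 M^-2 T^5]

The two sides have different dimensions, so the equation is NOT dimensionally consistent.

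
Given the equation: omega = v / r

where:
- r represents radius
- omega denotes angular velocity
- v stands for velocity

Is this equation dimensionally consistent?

Yes

r (radius) has dimensions [L].
omega (angular velocity) has dimensions [T^-1].
v (velocity) has dimensions [L T^-1].

Left side: [T^-1]
Right side: [T^-1]

Both sides have the same dimensions, so the equation is dimensionally consistent.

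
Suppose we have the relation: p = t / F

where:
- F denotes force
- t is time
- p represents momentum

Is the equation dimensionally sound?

No

F (force) has dimensions [L M T^-2].
t (time) has dimensions [T].
p (momentum) has dimensions [L M T^-1].

Left side: [L M T^-1]
Right side: [L^-1 M^-1 T^3]

The two sides have different dimensions, so the equation is NOT dimensionally consistent.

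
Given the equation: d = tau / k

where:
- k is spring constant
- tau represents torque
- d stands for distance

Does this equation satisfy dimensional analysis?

No

k (spring constant) has dimensions [M T^-2].
tau (torque) has dimensions [L^2 M T^-2].
d (distance) has dimensions [L].

Left side: [L]
Right side: [L^2]

The two sides have different dimensions, so the equation is NOT dimensionally consistent.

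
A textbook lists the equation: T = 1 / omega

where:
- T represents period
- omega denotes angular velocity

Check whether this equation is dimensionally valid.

Yes

T (period) has dimensions [T].
omega (angular velocity) has dimensions [T^-1].

Left side: [T]
Right side: [T]

Both sides have the same dimensions, so the equation is dimensionally consistent.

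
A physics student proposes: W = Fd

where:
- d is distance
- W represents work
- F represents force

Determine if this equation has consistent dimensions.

Yes

d (distance) has dimensions [L].
W (work) has dimensions [L^2 M T^-2].
F (force) has dimensions [L M T^-2].

Left side: [L^2 M T^-2]
Right side: [L^2 M T^-2]

Both sides have the same dimensions, so the equation is dimensionally consistent.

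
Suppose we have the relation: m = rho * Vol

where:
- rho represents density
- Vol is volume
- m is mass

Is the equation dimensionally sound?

Yes

rho (density) has dimensions [L^-3 M].
Vol (volume) has dimensions [L^3].
m (mass) has dimensions [M].

Left side: [M]
Right side: [M]

Both sides have the same dimensions, so the equation is dimensionally consistent.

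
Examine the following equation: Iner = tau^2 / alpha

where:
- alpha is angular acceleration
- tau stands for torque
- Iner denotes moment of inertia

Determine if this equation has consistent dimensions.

No

alpha (angular acceleration) has dimensions [T^-2].
tau (torque) has dimensions [L^2 M T^-2].
Iner (moment of inertia) has dimensions [L^2 M].

Left side: [L^2 M]
Right side: [L^4 M^2 T^-2]

The two sides have different dimensions, so the equation is NOT dimensionally consistent.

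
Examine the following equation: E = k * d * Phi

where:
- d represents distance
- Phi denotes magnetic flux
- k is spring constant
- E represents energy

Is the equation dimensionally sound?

No

d (distance) has dimensions [L].
Phi (magnetic flux) has dimensions [I^-1 L^2 M T^-2].
k (spring constant) has dimensions [M T^-2].
E (energy) has dimensions [L^2 M T^-2].

Left side: [L^2 M T^-2]
Right side: [I^-1 L^3 M^2 T^-4]

The two sides have different dimensions, so the equation is NOT dimensionally consistent.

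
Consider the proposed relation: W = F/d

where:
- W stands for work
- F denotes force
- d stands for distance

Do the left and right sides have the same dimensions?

No

W (work) has dimensions [L^2 M T^-2].
F (force) has dimensions [L M T^-2].
d (distance) has dimensions [L].

Left side: [L^2 M T^-2]
Right side: [M T^-2]

The two sides have different dimensions, so the equation is NOT dimensionally consistent.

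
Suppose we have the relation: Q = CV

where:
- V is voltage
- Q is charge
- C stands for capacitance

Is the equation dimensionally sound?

Yes

V (voltage) has dimensions [I^-1 L^2 M T^-3].
Q (charge) has dimensions [I T].
C (capacitance) has dimensions [I^2 L^-2 M^-1 T^4].

Left side: [I T]
Right side: [I T]

Both sides have the same dimensions, so the equation is dimensionally consistent.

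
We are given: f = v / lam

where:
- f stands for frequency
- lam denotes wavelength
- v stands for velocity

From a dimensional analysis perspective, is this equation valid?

Yes

f (frequency) has dimensions [T^-1].
lam (wavelength) has dimensions [L].
v (velocity) has dimensions [L T^-1].

Left side: [T^-1]
Right side: [T^-1]

Both sides have the same dimensions, so the equation is dimensionally consistent.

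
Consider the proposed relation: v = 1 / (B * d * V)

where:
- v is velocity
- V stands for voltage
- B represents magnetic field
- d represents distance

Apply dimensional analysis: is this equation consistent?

No

v (velocity) has dimensions [L T^-1].
V (voltage) has dimensions [I^-1 L^2 M T^-3].
B (magnetic field) has dimensions [I^-1 M T^-2].
d (distance) has dimensions [L].

Left side: [L T^-1]
Right side: [I^2 L^-3 M^-2 T^5]

The two sides have different dimensions, so the equation is NOT dimensionally consistent.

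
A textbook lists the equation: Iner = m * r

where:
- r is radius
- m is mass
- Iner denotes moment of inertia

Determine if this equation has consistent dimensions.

No

r (radius) has dimensions [L].
m (mass) has dimensions [M].
Iner (moment of inertia) has dimensions [L^2 M].

Left side: [L^2 M]
Right side: [L M]

The two sides have different dimensions, so the equation is NOT dimensionally consistent.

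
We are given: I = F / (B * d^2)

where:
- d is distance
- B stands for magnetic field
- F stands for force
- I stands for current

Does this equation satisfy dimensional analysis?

No

d (distance) has dimensions [L].
B (magnetic field) has dimensions [I^-1 M T^-2].
F (force) has dimensions [L M T^-2].
I (current) has dimensions [I].

Left side: [I]
Right side: [I L^-1]

The two sides have different dimensions, so the equation is NOT dimensionally consistent.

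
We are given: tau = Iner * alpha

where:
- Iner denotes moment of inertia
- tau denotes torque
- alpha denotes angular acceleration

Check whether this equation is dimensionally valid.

Yes

Iner (moment of inertia) has dimensions [L^2 M].
tau (torque) has dimensions [L^2 M T^-2].
alpha (angular acceleration) has dimensions [T^-2].

Left side: [L^2 M T^-2]
Right side: [L^2 M T^-2]

Both sides have the same dimensions, so the equation is dimensionally consistent.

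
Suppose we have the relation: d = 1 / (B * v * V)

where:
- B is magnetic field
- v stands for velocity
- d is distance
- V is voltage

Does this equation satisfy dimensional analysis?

No

B (magnetic field) has dimensions [I^-1 M T^-2].
v (velocity) has dimensions [L T^-1].
d (distance) has dimensions [L].
V (voltage) has dimensions [I^-1 L^2 M T^-3].

Left side: [L]
Right side: [I^2 L^-3 M^-2 T^6]

The two sides have different dimensions, so the equation is NOT dimensionally consistent.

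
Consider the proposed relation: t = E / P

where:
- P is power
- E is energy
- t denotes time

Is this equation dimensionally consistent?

Yes

P (power) has dimensions [L^2 M T^-3].
E (energy) has dimensions [L^2 M T^-2].
t (time) has dimensions [T].

Left side: [T]
Right side: [T]

Both sides have the same dimensions, so the equation is dimensionally consistent.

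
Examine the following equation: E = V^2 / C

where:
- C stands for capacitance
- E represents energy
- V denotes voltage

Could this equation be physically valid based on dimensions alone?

No

C (capacitance) has dimensions [I^2 L^-2 M^-1 T^4].
E (energy) has dimensions [L^2 M T^-2].
V (voltage) has dimensions [I^-1 L^2 M T^-3].

Left side: [L^2 M T^-2]
Right side: [I^-4 L^6 M^3 T^-10]

The two sides have different dimensions, so the equation is NOT dimensionally consistent.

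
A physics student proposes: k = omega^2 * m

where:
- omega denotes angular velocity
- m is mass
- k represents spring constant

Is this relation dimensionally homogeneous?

Yes

omega (angular velocity) has dimensions [T^-1].
m (mass) has dimensions [M].
k (spring constant) has dimensions [M T^-2].

Left side: [M T^-2]
Right side: [M T^-2]

Both sides have the same dimensions, so the equation is dimensionally consistent.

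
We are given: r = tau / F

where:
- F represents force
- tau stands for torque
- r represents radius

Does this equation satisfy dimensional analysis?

Yes

F (force) has dimensions [L M T^-2].
tau (torque) has dimensions [L^2 M T^-2].
r (radius) has dimensions [L].

Left side: [L]
Right side: [L]

Both sides have the same dimensions, so the equation is dimensionally consistent.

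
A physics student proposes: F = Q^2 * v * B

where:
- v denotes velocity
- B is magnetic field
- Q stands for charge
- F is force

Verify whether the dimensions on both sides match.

No

v (velocity) has dimensions [L T^-1].
B (magnetic field) has dimensions [I^-1 M T^-2].
Q (charge) has dimensions [I T].
F (force) has dimensions [L M T^-2].

Left side: [L M T^-2]
Right side: [I L M T^-1]

The two sides have different dimensions, so the equation is NOT dimensionally consistent.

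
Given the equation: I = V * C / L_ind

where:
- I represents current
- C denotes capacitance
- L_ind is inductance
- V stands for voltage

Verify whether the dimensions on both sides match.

No

I (current) has dimensions [I].
C (capacitance) has dimensions [I^2 L^-2 M^-1 T^4].
L_ind (inductance) has dimensions [I^-2 L^2 M T^-2].
V (voltage) has dimensions [I^-1 L^2 M T^-3].

Left side: [I]
Right side: [I^3 L^-2 M^-1 T^3]

The two sides have different dimensions, so the equation is NOT dimensionally consistent.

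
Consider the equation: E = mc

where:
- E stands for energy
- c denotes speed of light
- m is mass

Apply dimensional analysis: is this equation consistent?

No

E (energy) has dimensions [L^2 M T^-2].
c (speed of light) has dimensions [L T^-1].
m (mass) has dimensions [M].

Left side: [L^2 M T^-2]
Right side: [L M T^-1]

The two sides have different dimensions, so the equation is NOT dimensionally consistent.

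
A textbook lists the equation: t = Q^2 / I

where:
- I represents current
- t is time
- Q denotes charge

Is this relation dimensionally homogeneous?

No

I (current) has dimensions [I].
t (time) has dimensions [T].
Q (charge) has dimensions [I T].

Left side: [T]
Right side: [I T^2]

The two sides have different dimensions, so the equation is NOT dimensionally consistent.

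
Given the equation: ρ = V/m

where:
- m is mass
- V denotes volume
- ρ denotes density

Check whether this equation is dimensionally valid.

No

m (mass) has dimensions [M].
V (volume) has dimensions [L^3].
ρ (density) has dimensions [L^-3 M].

Left side: [L^-3 M]
Right side: [L^3 M^-1]

The two sides have different dimensions, so the equation is NOT dimensionally consistent.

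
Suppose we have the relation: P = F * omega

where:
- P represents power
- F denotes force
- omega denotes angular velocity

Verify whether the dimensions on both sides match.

No

P (power) has dimensions [L^2 M T^-3].
F (force) has dimensions [L M T^-2].
omega (angular velocity) has dimensions [T^-1].

Left side: [L^2 M T^-3]
Right side: [L M T^-3]

The two sides have different dimensions, so the equation is NOT dimensionally consistent.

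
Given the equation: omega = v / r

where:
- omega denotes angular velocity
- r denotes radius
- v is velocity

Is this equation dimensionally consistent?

Yes

omega (angular velocity) has dimensions [T^-1].
r (radius) has dimensions [L].
v (velocity) has dimensions [L T^-1].

Left side: [T^-1]
Right side: [T^-1]

Both sides have the same dimensions, so the equation is dimensionally consistent.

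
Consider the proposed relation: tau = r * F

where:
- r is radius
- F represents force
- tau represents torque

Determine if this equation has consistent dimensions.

Yes

r (radius) has dimensions [L].
F (force) has dimensions [L M T^-2].
tau (torque) has dimensions [L^2 M T^-2].

Left side: [L^2 M T^-2]
Right side: [L^2 M T^-2]

Both sides have the same dimensions, so the equation is dimensionally consistent.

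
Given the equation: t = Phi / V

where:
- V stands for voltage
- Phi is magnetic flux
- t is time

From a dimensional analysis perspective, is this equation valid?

Yes

V (voltage) has dimensions [I^-1 L^2 M T^-3].
Phi (magnetic flux) has dimensions [I^-1 L^2 M T^-2].
t (time) has dimensions [T].

Left side: [T]
Right side: [T]

Both sides have the same dimensions, so the equation is dimensionally consistent.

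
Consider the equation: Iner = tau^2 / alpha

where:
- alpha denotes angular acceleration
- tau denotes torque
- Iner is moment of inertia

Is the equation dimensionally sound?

No

alpha (angular acceleration) has dimensions [T^-2].
tau (torque) has dimensions [L^2 M T^-2].
Iner (moment of inertia) has dimensions [L^2 M].

Left side: [L^2 M]
Right side: [L^4 M^2 T^-2]

The two sides have different dimensions, so the equation is NOT dimensionally consistent.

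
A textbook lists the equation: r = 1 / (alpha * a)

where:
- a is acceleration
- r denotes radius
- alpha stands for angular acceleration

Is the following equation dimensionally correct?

No

a (acceleration) has dimensions [L T^-2].
r (radius) has dimensions [L].
alpha (angular acceleration) has dimensions [T^-2].

Left side: [L]
Right side: [L^-1 T^4]

The two sides have different dimensions, so the equation is NOT dimensionally consistent.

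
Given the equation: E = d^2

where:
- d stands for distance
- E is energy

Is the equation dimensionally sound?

No

d (distance) has dimensions [L].
E (energy) has dimensions [L^2 M T^-2].

Left side: [L^2 M T^-2]
Right side: [L^2]

The two sides have different dimensions, so the equation is NOT dimensionally consistent.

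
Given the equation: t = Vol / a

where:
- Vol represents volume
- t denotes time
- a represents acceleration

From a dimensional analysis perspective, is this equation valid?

No

Vol (volume) has dimensions [L^3].
t (time) has dimensions [T].
a (acceleration) has dimensions [L T^-2].

Left side: [T]
Right side: [L^2 T^2]

The two sides have different dimensions, so the equation is NOT dimensionally consistent.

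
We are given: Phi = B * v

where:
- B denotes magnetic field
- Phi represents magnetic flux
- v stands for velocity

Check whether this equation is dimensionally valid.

No

B (magnetic field) has dimensions [I^-1 M T^-2].
Phi (magnetic flux) has dimensions [I^-1 L^2 M T^-2].
v (velocity) has dimensions [L T^-1].

Left side: [I^-1 L^2 M T^-2]
Right side: [I^-1 L M T^-3]

The two sides have different dimensions, so the equation is NOT dimensionally consistent.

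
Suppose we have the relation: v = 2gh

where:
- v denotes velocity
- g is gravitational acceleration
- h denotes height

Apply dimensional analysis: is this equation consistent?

No

v (velocity) has dimensions [L T^-1].
g (gravitational acceleration) has dimensions [L T^-2].
h (height) has dimensions [L].

Left side: [L T^-1]
Right side: [L^2 T^-2]

The two sides have different dimensions, so the equation is NOT dimensionally consistent.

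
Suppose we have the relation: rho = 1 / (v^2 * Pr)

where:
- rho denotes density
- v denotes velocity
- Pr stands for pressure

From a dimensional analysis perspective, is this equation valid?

No

rho (density) has dimensions [L^-3 M].
v (velocity) has dimensions [L T^-1].
Pr (pressure) has dimensions [L^-1 M T^-2].

Left side: [L^-3 M]
Right side: [L^-1 M^-1 T^4]

The two sides have different dimensions, so the equation is NOT dimensionally consistent.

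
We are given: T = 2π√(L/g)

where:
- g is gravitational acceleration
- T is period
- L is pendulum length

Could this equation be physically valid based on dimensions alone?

Yes

g (gravitational acceleration) has dimensions [L T^-2].
T (period) has dimensions [T].
L (pendulum length) has dimensions [L].

Left side: [T]
Right side: [T]

Both sides have the same dimensions, so the equation is dimensionally consistent.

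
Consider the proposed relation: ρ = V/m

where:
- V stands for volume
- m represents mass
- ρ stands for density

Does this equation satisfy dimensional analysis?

No

V (volume) has dimensions [L^3].
m (mass) has dimensions [M].
ρ (density) has dimensions [L^-3 M].

Left side: [L^-3 M]
Right side: [L^3 M^-1]

The two sides have different dimensions, so the equation is NOT dimensionally consistent.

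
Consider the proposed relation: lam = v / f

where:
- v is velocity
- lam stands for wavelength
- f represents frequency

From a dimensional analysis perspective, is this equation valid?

Yes

v (velocity) has dimensions [L T^-1].
lam (wavelength) has dimensions [L].
f (frequency) has dimensions [T^-1].

Left side: [L]
Right side: [L]

Both sides have the same dimensions, so the equation is dimensionally consistent.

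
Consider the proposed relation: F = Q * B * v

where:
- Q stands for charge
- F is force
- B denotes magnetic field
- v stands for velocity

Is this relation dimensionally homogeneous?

Yes

Q (charge) has dimensions [I T].
F (force) has dimensions [L M T^-2].
B (magnetic field) has dimensions [I^-1 M T^-2].
v (velocity) has dimensions [L T^-1].

Left side: [L M T^-2]
Right side: [L M T^-2]

Both sides have the same dimensions, so the equation is dimensionally consistent.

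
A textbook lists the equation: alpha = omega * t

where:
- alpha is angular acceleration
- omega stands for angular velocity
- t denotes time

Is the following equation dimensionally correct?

No

alpha (angular acceleration) has dimensions [T^-2].
omega (angular velocity) has dimensions [T^-1].
t (time) has dimensions [T].

Left side: [T^-2]
Right side: [dimensionless]

The two sides have different dimensions, so the equation is NOT dimensionally consistent.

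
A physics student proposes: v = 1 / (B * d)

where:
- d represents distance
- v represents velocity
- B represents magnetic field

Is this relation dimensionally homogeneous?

No

d (distance) has dimensions [L].
v (velocity) has dimensions [L T^-1].
B (magnetic field) has dimensions [I^-1 M T^-2].

Left side: [L T^-1]
Right side: [I L^-1 M^-1 T^2]

The two sides have different dimensions, so the equation is NOT dimensionally consistent.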